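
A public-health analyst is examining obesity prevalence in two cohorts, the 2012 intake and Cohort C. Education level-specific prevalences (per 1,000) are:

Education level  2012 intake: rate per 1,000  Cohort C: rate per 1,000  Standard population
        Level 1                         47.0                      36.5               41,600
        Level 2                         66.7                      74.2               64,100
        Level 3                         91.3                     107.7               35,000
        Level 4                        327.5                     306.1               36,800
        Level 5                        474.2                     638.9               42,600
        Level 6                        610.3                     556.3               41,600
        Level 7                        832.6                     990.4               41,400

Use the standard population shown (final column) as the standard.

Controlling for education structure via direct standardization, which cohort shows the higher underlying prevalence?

Cohort C

Standard total = 303,100; weights = 0.1372, 0.2115, 0.1155, 0.1214, 0.1405, 0.1372, 0.1366.
The 2012 intake: 0.1372×47.0 + 0.2115×66.7 + 0.1155×91.3 + 0.1214×327.5 + 0.1405×474.2 + 0.1372×610.3 + 0.1366×832.6 = 334.9957 per 1,000.
Cohort C: 0.1372×36.5 + 0.2115×74.2 + 0.1155×107.7 + 0.1214×306.1 + 0.1405×638.9 + 0.1372×556.3 + 0.1366×990.4 = 371.7268 per 1,000.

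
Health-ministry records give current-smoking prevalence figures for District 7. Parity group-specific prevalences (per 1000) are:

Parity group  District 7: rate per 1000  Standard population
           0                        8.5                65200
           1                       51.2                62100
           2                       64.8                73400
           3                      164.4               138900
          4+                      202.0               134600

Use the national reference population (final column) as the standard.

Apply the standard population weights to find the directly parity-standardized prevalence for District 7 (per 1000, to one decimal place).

Standard total = 474200; weights = 0.1375, 0.1310, 0.1548, 0.2929, 0.2838.
Standardized rate: 0.1375×8.5 + 0.1310×51.2 + 0.1548×64.8 + 0.2929×164.4 + 0.2838×202.0 = 123.3960 per 1000.

123.4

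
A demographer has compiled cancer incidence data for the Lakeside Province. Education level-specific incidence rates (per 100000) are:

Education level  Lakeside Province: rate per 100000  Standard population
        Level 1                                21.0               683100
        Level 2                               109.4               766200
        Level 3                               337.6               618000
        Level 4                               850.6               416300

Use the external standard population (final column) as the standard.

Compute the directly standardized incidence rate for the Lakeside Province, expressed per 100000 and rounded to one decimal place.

Standard total = 2483600; weights = 0.2750, 0.3085, 0.2488, 0.1676.
Standardized rate: 0.2750×21.0 + 0.3085×109.4 + 0.2488×337.6 + 0.1676×850.6 = 266.1093 per 100000.

266.1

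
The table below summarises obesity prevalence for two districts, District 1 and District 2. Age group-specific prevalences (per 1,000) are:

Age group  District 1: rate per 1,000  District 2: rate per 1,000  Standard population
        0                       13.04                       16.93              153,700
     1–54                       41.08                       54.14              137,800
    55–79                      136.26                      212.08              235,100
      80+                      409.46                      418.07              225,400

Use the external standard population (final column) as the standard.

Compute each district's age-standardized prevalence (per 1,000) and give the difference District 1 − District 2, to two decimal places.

Standard total = 752,000; weights = 0.2044, 0.1832, 0.3126, 0.2997.
District 1: 0.2044×13.04 + 0.1832×41.08 + 0.3126×136.26 + 0.2997×409.46 = 175.5214 per 1,000.
District 2: 0.2044×16.93 + 0.1832×54.14 + 0.3126×212.08 + 0.2997×418.07 = 204.9942 per 1,000.
Difference = 175.5214 − 204.9942 = -29.4728.

-29.47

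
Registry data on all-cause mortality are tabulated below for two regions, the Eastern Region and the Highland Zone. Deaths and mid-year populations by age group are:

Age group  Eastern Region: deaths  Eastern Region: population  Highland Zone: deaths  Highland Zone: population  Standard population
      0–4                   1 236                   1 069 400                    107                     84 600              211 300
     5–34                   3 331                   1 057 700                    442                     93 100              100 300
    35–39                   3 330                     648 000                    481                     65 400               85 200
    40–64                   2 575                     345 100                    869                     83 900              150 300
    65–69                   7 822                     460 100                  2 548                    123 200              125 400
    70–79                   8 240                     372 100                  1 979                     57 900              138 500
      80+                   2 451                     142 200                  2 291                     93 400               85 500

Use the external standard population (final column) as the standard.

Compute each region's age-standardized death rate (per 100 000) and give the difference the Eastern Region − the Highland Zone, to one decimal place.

-397.0

Age-specific rates per 100 000 for the Eastern Region: 115.58, 314.93, 513.89, 746.16, 1700.07, 2214.46, 1723.63.
For the Highland Zone: 126.48, 474.76, 735.47, 1035.76, 2068.18, 3417.96, 2452.89.
Standard total = 896 500; weights = 0.2357, 0.1119, 0.0950, 0.1677, 0.1399, 0.1545, 0.0954.
The Eastern Region: 0.2357×115.58 + 0.1119×314.93 + 0.0950×513.89 + 0.1677×746.16 + 0.1399×1700.07 + 0.1545×2214.46 + 0.0954×1723.63 = 980.7042 per 100 000.
The Highland Zone: 0.2357×126.48 + 0.1119×474.76 + 0.0950×735.47 + 0.1677×1035.76 + 0.1399×2068.18 + 0.1545×3417.96 + 0.0954×2452.89 = 1377.7351 per 100 000.
Difference = 980.7042 − 1377.7351 = -397.0309.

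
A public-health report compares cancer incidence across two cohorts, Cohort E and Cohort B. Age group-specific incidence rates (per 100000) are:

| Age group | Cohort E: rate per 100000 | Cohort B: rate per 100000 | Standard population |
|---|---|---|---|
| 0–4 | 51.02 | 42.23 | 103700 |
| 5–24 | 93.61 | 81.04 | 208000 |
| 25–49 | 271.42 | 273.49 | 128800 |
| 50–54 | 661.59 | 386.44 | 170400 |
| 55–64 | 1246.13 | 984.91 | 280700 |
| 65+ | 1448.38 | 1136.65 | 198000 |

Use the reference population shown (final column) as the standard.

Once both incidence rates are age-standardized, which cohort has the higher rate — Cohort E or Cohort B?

Cohort E

Standard total = 1089600; weights = 0.0952, 0.1909, 0.1182, 0.1564, 0.2576, 0.1817.
Cohort E: 0.0952×51.02 + 0.1909×93.61 + 0.1182×271.42 + 0.1564×661.59 + 0.2576×1246.13 + 0.1817×1448.38 = 742.4958 per 100000.
Cohort B: 0.0952×42.23 + 0.1909×81.04 + 0.1182×273.49 + 0.1564×386.44 + 0.2576×984.91 + 0.1817×1136.65 = 572.5325 per 100000.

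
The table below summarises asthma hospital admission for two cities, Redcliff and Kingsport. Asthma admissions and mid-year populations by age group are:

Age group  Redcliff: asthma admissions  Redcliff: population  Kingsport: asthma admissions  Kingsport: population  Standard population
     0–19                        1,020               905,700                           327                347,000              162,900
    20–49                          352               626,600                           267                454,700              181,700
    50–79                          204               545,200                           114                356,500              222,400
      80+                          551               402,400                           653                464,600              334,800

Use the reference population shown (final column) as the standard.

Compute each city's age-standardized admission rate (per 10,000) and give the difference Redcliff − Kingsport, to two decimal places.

Age-specific rates per 10,000 for Redcliff: 11.26, 5.62, 3.74, 13.69.
For Kingsport: 9.42, 5.87, 3.20, 14.06.
Standard total = 901,800; weights = 0.1806, 0.2015, 0.2466, 0.3713.
Redcliff: 0.1806×11.26 + 0.2015×5.62 + 0.2466×3.74 + 0.3713×13.69 = 9.1726 per 10,000.
Kingsport: 0.1806×9.42 + 0.2015×5.87 + 0.2466×3.20 + 0.3713×14.06 = 8.8921 per 10,000.
Difference = 9.1726 − 8.8921 = 0.2805.

0.28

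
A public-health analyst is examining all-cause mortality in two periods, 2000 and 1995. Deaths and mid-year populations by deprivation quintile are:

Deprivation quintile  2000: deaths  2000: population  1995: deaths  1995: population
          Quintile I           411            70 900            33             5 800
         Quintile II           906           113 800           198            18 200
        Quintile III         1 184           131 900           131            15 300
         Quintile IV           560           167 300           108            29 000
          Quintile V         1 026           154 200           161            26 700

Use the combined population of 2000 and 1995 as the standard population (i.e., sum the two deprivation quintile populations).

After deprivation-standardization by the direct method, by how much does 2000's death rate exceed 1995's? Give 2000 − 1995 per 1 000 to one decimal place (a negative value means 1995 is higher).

Deprivation-specific rates per 1 000 for 2000: 5.797, 7.961, 8.976, 3.347, 6.654.
For 1995: 5.690, 10.879, 8.562, 3.724, 6.030.
Combined standard total = 733 100; weights = 0.1046, 0.1801, 0.2008, 0.2678, 0.2468.
2000: 0.1046×5.797 + 0.1801×7.961 + 0.2008×8.976 + 0.2678×3.347 + 0.2468×6.654 = 6.3806 per 1 000.
1995: 0.1046×5.690 + 0.1801×10.879 + 0.2008×8.562 + 0.2678×3.724 + 0.2468×6.030 = 6.7585 per 1 000.
Difference = 6.3806 − 6.7585 = -0.3779.

-0.4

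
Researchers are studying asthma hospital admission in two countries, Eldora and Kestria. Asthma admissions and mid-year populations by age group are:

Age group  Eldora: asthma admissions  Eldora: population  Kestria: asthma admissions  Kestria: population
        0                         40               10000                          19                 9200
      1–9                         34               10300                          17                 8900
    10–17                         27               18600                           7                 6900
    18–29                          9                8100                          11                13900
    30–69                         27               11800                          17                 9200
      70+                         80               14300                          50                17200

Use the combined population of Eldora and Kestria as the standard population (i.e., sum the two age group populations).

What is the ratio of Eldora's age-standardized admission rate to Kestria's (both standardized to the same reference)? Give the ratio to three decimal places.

1.704

Age-specific rates per 10000 for Eldora: 40.00, 33.01, 14.52, 11.11, 22.88, 55.94.
For Kestria: 20.65, 19.10, 10.14, 7.91, 18.48, 29.07.
Combined standard total = 138400; weights = 0.1387, 0.1387, 0.1842, 0.1590, 0.1517, 0.2276.
Eldora: 0.1387×40.00 + 0.1387×33.01 + 0.1842×14.52 + 0.1590×11.11 + 0.1517×22.88 + 0.2276×55.94 = 30.7741 per 10000.
Kestria: 0.1387×20.65 + 0.1387×19.10 + 0.1842×10.14 + 0.1590×7.91 + 0.1517×18.48 + 0.2276×29.07 = 18.0621 per 10000.
Ratio = 30.7741 ÷ 18.0621 = 1.70379.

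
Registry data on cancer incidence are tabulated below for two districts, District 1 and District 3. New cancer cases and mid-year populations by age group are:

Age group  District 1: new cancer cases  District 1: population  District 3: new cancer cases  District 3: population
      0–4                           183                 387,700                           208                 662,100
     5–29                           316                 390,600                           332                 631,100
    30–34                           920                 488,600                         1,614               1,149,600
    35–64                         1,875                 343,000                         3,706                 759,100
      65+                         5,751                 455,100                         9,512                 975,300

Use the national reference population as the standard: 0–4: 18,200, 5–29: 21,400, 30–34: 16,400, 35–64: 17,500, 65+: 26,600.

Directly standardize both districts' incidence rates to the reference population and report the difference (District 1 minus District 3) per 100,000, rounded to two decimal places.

103.62

Age-specific rates per 100,000 for District 1: 47.20, 80.90, 188.29, 546.65, 1263.68.
For District 3: 31.42, 52.61, 140.40, 488.21, 975.29.
Standard total = 100,100; weights = 0.1818, 0.2138, 0.1638, 0.1748, 0.2657.
District 1: 0.1818×47.20 + 0.2138×80.90 + 0.1638×188.29 + 0.1748×546.65 + 0.2657×1263.68 = 488.0972 per 100,000.
District 3: 0.1818×31.42 + 0.2138×52.61 + 0.1638×140.40 + 0.1748×488.21 + 0.2657×975.29 = 384.4797 per 100,000.
Difference = 488.0972 − 384.4797 = 103.6175.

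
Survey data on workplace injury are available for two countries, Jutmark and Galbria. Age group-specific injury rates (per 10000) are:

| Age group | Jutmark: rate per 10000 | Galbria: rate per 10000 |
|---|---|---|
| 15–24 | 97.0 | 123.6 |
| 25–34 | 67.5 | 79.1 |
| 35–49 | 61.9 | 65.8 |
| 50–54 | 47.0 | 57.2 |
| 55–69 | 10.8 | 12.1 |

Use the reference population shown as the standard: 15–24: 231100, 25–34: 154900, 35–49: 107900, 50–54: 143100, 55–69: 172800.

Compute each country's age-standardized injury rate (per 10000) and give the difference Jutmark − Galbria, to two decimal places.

Standard total = 809800; weights = 0.2854, 0.1913, 0.1332, 0.1767, 0.2134.
Jutmark: 0.2854×97.0 + 0.1913×67.5 + 0.1332×61.9 + 0.1767×47.0 + 0.2134×10.8 = 59.4510 per 10000.
Galbria: 0.2854×123.6 + 0.1913×79.1 + 0.1332×65.8 + 0.1767×57.2 + 0.2134×12.1 = 71.8604 per 10000.
Difference = 59.4510 − 71.8604 = -12.4094.

-12.41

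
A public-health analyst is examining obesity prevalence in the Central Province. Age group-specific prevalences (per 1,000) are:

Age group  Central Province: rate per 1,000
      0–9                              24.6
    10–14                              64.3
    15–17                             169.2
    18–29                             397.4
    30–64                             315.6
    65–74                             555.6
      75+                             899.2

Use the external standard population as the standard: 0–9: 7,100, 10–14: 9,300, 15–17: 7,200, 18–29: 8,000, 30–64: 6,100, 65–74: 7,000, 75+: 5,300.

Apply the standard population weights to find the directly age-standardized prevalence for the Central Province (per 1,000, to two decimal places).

315.00

Standard total = 50,000; weights = 0.1420, 0.1860, 0.1440, 0.1600, 0.1220, 0.1400, 0.1060.
Standardized rate: 0.1420×24.6 + 0.1860×64.3 + 0.1440×169.2 + 0.1600×397.4 + 0.1220×315.6 + 0.1400×555.6 + 0.1060×899.2 = 315.0042 per 1,000.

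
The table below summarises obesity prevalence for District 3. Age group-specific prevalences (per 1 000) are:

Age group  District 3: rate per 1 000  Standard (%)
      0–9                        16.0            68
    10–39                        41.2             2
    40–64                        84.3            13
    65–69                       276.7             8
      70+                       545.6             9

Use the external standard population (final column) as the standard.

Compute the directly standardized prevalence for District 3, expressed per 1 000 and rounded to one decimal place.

93.9

Standard weights: 0.68, 0.02, 0.13, 0.08, 0.09.
Standardized rate: 0.6800×16.0 + 0.0200×41.2 + 0.1300×84.3 + 0.0800×276.7 + 0.0900×545.6 = 93.9030 per 1 000.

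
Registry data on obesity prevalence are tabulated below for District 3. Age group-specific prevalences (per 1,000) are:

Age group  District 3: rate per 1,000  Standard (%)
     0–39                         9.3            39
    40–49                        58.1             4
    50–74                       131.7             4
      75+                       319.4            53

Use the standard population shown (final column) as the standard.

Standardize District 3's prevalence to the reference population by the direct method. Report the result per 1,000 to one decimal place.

180.5

Standard weights: 0.39, 0.04, 0.04, 0.53.
Standardized rate: 0.3900×9.3 + 0.0400×58.1 + 0.0400×131.7 + 0.5300×319.4 = 180.5010 per 1,000.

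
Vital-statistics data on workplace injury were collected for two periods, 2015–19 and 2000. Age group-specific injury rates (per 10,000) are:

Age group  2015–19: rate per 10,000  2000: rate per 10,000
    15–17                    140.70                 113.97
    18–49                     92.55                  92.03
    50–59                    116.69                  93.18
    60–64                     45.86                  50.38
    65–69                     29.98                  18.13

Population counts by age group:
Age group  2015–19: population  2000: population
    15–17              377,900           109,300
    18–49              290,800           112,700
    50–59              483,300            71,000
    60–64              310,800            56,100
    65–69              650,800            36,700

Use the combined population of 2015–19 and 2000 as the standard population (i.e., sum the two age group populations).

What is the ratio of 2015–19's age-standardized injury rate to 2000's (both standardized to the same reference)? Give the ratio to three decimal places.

1.187

Combined standard total = 2,499,400; weights = 0.1949, 0.1614, 0.2218, 0.1468, 0.2751.
2015–19: 0.1949×140.70 + 0.1614×92.55 + 0.2218×116.69 + 0.1468×45.86 + 0.2751×29.98 = 83.2246 per 10,000.
2000: 0.1949×113.97 + 0.1614×92.03 + 0.2218×93.18 + 0.1468×50.38 + 0.2751×18.13 = 70.1203 per 10,000.
Ratio = 83.2246 ÷ 70.1203 = 1.18688.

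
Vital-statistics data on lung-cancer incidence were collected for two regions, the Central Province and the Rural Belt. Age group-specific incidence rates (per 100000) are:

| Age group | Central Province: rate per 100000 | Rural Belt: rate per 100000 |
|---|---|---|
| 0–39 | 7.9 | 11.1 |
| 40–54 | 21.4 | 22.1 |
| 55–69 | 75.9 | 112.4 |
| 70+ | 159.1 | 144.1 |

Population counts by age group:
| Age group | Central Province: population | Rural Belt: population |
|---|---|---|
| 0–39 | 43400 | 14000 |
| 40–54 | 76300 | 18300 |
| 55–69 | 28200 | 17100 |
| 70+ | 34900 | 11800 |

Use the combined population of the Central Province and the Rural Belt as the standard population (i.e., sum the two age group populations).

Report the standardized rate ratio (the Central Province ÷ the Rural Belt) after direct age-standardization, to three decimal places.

Combined standard total = 244000; weights = 0.2352, 0.3877, 0.1857, 0.1914.
The Central Province: 0.2352×7.9 + 0.3877×21.4 + 0.1857×75.9 + 0.1914×159.1 = 54.6973 per 100000.
The Rural Belt: 0.2352×11.1 + 0.3877×22.1 + 0.1857×112.4 + 0.1914×144.1 = 59.6270 per 100000.
Ratio = 54.6973 ÷ 59.6270 = 0.91732.

0.917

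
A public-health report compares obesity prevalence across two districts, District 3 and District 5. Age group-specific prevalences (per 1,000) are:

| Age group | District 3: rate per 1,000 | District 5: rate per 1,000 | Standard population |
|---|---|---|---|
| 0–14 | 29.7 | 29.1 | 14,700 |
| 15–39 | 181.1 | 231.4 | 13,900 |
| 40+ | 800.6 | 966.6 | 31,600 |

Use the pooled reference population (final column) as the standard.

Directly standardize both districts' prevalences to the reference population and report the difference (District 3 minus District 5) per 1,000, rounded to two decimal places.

-98.60

Standard total = 60,200; weights = 0.2442, 0.2309, 0.5249.
District 3: 0.2442×29.7 + 0.2309×181.1 + 0.5249×800.6 = 469.3163 per 1,000.
District 5: 0.2442×29.1 + 0.2309×231.4 + 0.5249×966.6 = 567.9201 per 1,000.
Difference = 469.3163 − 567.9201 = -98.6038.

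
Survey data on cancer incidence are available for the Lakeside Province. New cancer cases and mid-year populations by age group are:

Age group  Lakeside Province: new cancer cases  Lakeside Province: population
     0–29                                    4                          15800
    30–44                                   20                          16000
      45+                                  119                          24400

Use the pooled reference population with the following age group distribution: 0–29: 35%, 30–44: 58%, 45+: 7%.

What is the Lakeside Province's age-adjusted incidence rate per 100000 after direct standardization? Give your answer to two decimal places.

Age-specific rates per 100000 for the Lakeside Province: 25.32, 125.00, 487.70.
Standard weights: 0.35, 0.58, 0.07.
Standardized rate: 0.3500×25.32 + 0.5800×125.00 + 0.0700×487.70 = 115.5001 per 100000.

115.50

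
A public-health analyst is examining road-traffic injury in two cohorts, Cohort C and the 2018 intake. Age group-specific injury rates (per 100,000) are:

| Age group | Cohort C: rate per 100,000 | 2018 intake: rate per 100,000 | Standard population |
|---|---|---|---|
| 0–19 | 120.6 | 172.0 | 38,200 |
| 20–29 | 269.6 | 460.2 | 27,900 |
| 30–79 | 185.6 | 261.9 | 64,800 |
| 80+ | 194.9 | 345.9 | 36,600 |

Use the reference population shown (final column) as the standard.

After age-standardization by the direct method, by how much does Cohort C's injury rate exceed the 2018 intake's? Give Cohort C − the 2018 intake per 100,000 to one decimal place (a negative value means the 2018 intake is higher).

Standard total = 167,500; weights = 0.2281, 0.1666, 0.3869, 0.2185.
Cohort C: 0.2281×120.6 + 0.1666×269.6 + 0.3869×185.6 + 0.2185×194.9 = 186.7999 per 100,000.
The 2018 intake: 0.2281×172.0 + 0.1666×460.2 + 0.3869×261.9 + 0.2185×345.9 = 292.7823 per 100,000.
Difference = 186.7999 − 292.7823 = -105.9824.

-106.0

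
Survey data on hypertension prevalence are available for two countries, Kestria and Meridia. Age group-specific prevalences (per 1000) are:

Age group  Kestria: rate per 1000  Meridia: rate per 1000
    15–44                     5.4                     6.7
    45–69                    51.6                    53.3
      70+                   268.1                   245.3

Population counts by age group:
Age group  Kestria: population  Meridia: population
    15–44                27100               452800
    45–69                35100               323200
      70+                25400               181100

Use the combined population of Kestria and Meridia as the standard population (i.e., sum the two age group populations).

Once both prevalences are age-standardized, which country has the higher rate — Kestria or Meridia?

Combined standard total = 1044700; weights = 0.4594, 0.3430, 0.1977.
Kestria: 0.4594×5.4 + 0.3430×51.6 + 0.1977×268.1 = 73.1716 per 1000.
Meridia: 0.4594×6.7 + 0.3430×53.3 + 0.1977×245.3 = 69.8451 per 1000.

Kestria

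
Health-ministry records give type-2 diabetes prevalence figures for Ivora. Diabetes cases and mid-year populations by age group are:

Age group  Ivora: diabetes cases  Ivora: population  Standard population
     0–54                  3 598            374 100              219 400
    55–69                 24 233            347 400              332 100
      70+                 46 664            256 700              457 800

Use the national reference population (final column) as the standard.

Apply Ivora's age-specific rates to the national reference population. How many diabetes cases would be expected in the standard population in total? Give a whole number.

108497

Age-specific rates per 1 000 for Ivora: 9.618, 69.755, 181.784.
Expected diabetes cases = Σ (standard pop × age-specific rate ÷ 1 000)
= 219 400×9.618/1 000 + 332 100×69.755/1 000 + 457 800×181.784/1 000
= 2110.13 + 23165.74 + 83220.80 = 108496.68.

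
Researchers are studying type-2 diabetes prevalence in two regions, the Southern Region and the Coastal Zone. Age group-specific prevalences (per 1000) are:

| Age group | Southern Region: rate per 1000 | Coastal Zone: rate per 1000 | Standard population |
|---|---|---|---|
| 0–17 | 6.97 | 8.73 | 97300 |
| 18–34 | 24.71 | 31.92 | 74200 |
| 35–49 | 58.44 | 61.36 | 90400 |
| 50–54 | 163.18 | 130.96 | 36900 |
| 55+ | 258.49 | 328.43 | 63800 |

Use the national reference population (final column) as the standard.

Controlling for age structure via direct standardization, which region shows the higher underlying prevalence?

Standard total = 362600; weights = 0.2683, 0.2046, 0.2493, 0.1018, 0.1760.
The Southern Region: 0.2683×6.97 + 0.2046×24.71 + 0.2493×58.44 + 0.1018×163.18 + 0.1760×258.49 = 83.5842 per 1000.
The Coastal Zone: 0.2683×8.73 + 0.2046×31.92 + 0.2493×61.36 + 0.1018×130.96 + 0.1760×328.43 = 95.2871 per 1000.

Coastal Zone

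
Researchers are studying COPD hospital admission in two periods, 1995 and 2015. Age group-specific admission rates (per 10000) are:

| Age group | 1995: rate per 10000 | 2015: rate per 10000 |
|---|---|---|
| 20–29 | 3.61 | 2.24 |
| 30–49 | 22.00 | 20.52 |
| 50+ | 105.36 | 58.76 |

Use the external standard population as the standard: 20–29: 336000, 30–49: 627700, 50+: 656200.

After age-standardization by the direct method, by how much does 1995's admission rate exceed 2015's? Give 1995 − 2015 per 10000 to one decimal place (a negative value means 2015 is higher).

19.7

Standard total = 1619900; weights = 0.2074, 0.3875, 0.4051.
1995: 0.2074×3.61 + 0.3875×22.00 + 0.4051×105.36 = 51.9536 per 10000.
2015: 0.2074×2.24 + 0.3875×20.52 + 0.4051×58.76 = 32.2189 per 10000.
Difference = 51.9536 − 32.2189 = 19.7347.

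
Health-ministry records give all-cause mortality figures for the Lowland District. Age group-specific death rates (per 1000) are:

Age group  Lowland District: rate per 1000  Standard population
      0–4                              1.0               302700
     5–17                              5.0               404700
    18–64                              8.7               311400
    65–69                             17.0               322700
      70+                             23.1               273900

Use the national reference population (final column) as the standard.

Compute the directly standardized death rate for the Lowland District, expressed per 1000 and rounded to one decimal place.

10.4

Standard total = 1615400; weights = 0.1874, 0.2505, 0.1928, 0.1998, 0.1696.
Standardized rate: 0.1874×1.0 + 0.2505×5.0 + 0.1928×8.7 + 0.1998×17.0 + 0.1696×23.1 = 10.4298 per 1000.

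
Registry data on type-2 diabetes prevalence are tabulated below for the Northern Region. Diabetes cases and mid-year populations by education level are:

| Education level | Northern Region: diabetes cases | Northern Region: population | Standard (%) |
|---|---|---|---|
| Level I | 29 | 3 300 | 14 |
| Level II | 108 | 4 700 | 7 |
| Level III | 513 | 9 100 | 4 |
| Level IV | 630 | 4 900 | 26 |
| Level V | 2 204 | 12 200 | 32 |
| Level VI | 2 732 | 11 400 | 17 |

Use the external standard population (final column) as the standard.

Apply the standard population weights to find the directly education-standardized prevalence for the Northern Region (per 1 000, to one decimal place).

Education-specific rates per 1 000 for the Northern Region: 8.788, 22.979, 56.374, 128.571, 180.656, 239.649.
Standard weights: 0.14, 0.07, 0.04, 0.26, 0.32, 0.17.
Standardized rate: 0.1400×8.788 + 0.0700×22.979 + 0.0400×56.374 + 0.2600×128.571 + 0.3200×180.656 + 0.1700×239.649 = 137.0725 per 1 000.

137.1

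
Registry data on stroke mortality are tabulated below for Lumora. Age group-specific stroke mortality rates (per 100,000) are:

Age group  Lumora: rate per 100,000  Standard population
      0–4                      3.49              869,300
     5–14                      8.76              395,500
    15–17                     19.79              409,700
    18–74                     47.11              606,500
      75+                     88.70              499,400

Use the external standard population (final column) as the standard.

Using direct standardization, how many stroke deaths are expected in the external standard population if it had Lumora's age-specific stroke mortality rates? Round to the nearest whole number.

Expected stroke deaths = Σ (standard pop × age-specific rate ÷ 100,000)
= 869,300×3.49/100,000 + 395,500×8.76/100,000 + 409,700×19.79/100,000 + 606,500×47.11/100,000 + 499,400×88.70/100,000
= 30.34 + 34.65 + 81.08 + 285.72 + 442.97 = 874.75.

875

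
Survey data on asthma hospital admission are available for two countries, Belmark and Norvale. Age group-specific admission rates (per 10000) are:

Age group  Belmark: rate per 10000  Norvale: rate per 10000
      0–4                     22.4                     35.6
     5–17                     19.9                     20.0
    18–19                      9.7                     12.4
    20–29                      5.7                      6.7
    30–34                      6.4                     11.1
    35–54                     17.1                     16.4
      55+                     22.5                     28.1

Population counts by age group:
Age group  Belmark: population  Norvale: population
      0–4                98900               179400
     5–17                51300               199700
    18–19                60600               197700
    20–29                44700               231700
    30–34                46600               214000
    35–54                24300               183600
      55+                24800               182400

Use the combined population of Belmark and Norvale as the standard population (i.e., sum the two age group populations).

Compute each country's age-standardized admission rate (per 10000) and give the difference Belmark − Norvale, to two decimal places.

-3.97

Combined standard total = 1739700; weights = 0.1600, 0.1443, 0.1485, 0.1589, 0.1498, 0.1195, 0.1191.
Belmark: 0.1600×22.4 + 0.1443×19.9 + 0.1485×9.7 + 0.1589×5.7 + 0.1498×6.4 + 0.1195×17.1 + 0.1191×22.5 = 14.4822 per 10000.
Norvale: 0.1600×35.6 + 0.1443×20.0 + 0.1485×12.4 + 0.1589×6.7 + 0.1498×11.1 + 0.1195×16.4 + 0.1191×28.1 = 18.4554 per 10000.
Difference = 14.4822 − 18.4554 = -3.9731.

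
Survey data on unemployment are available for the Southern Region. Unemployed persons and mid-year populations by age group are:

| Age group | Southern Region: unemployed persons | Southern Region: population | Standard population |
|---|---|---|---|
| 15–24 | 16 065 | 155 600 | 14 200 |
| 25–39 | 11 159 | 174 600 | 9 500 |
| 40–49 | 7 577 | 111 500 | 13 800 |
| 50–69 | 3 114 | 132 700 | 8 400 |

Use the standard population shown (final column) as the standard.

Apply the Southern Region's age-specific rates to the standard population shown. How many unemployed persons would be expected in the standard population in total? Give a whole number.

Age-specific rates per 1 000 for the Southern Region: 103.246, 63.912, 67.955, 23.466.
Expected unemployed persons = Σ (standard pop × age-specific rate ÷ 1 000)
= 14 200×103.246/1 000 + 9 500×63.912/1 000 + 13 800×67.955/1 000 + 8 400×23.466/1 000
= 1466.09 + 607.16 + 937.78 + 197.12 = 3208.15.

3208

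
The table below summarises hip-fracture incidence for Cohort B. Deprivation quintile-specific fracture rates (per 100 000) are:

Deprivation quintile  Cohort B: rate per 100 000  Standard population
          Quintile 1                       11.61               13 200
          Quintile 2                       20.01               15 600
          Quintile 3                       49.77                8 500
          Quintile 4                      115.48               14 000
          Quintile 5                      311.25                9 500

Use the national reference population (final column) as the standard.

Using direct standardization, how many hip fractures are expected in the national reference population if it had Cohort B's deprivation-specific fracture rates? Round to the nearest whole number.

Expected hip fractures = Σ (standard pop × deprivation-specific rate ÷ 100 000)
= 13 200×11.61/100 000 + 15 600×20.01/100 000 + 8 500×49.77/100 000 + 14 000×115.48/100 000 + 9 500×311.25/100 000
= 1.53 + 3.12 + 4.23 + 16.17 + 29.57 = 54.62.

55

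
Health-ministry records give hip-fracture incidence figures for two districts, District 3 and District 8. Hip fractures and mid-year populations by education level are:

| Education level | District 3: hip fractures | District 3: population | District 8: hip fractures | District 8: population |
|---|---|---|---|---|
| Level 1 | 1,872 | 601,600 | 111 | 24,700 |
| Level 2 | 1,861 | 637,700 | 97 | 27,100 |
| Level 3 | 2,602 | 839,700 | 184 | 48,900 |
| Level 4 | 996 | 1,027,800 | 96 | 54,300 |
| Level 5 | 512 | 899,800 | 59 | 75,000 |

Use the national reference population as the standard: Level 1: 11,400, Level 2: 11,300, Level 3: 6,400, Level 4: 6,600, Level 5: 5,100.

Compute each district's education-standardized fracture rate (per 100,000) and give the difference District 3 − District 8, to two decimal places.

Education-specific rates per 100,000 for District 3: 311.17, 291.83, 309.87, 96.91, 56.90.
For District 8: 449.39, 357.93, 376.28, 176.80, 78.67.
Standard total = 40,800; weights = 0.2794, 0.2770, 0.1569, 0.1618, 0.1250.
District 3: 0.2794×311.17 + 0.2770×291.83 + 0.1569×309.87 + 0.1618×96.91 + 0.1250×56.90 = 239.1662 per 100,000.
District 8: 0.2794×449.39 + 0.2770×357.93 + 0.1569×376.28 + 0.1618×176.80 + 0.1250×78.67 = 322.1558 per 100,000.
Difference = 239.1662 − 322.1558 = -82.9896.

-82.99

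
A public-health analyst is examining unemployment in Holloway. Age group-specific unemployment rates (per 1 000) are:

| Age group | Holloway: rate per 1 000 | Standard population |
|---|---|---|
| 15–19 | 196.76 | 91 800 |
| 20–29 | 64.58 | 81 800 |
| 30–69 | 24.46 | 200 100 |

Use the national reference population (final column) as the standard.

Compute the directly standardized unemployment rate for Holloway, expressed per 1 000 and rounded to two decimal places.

Standard total = 373 700; weights = 0.2457, 0.2189, 0.5355.
Standardized rate: 0.2457×196.76 + 0.2189×64.58 + 0.5355×24.46 = 75.5677 per 1 000.

75.57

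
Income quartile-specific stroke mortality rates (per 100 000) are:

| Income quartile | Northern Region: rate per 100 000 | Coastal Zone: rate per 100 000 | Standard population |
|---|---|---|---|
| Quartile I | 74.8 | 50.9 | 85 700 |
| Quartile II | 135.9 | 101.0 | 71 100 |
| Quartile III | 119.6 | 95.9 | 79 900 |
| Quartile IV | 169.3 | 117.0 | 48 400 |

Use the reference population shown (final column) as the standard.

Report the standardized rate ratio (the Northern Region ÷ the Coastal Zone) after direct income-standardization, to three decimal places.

1.360

Standard total = 285 100; weights = 0.3006, 0.2494, 0.2803, 0.1698.
The Northern Region: 0.3006×74.8 + 0.2494×135.9 + 0.2803×119.6 + 0.1698×169.3 = 118.6356 per 100 000.
The Coastal Zone: 0.3006×50.9 + 0.2494×101.0 + 0.2803×95.9 + 0.1698×117.0 = 87.2271 per 100 000.
Ratio = 118.6356 ÷ 87.2271 = 1.36008.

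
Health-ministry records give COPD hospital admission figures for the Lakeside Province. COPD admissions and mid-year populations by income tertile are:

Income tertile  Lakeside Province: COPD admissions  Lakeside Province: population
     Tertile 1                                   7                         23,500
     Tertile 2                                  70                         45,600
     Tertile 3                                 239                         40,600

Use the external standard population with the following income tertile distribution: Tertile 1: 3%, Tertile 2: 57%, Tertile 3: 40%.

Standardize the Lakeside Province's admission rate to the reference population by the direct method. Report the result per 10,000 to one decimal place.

Income-specific rates per 10,000 for the Lakeside Province: 2.98, 15.35, 58.87.
Standard weights: 0.03, 0.57, 0.40.
Standardized rate: 0.0300×2.98 + 0.5700×15.35 + 0.4000×58.87 = 32.3862 per 10,000.

32.4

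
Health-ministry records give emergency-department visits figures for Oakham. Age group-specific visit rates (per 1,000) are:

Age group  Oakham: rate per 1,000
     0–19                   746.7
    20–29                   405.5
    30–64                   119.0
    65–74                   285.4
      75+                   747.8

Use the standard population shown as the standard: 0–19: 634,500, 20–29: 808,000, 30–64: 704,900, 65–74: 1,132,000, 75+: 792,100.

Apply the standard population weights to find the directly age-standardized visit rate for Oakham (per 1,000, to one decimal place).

442.3

Standard total = 4,071,500; weights = 0.1558, 0.1985, 0.1731, 0.2780, 0.1945.
Standardized rate: 0.1558×746.7 + 0.1985×405.5 + 0.1731×119.0 + 0.2780×285.4 + 0.1945×747.8 = 442.2727 per 1,000.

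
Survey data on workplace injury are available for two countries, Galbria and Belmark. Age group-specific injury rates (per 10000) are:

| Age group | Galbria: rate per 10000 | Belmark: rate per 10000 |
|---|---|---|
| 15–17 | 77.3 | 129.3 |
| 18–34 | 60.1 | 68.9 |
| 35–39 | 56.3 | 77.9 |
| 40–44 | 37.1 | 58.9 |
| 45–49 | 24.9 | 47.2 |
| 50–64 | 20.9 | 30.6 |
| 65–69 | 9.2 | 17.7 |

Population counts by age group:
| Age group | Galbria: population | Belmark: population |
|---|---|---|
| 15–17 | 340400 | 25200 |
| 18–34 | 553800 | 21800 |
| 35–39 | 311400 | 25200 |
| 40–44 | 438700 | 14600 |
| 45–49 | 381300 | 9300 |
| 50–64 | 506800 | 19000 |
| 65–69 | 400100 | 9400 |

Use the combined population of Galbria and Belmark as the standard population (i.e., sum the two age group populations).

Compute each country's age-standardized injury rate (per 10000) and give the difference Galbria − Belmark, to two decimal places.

-19.14

Combined standard total = 3057000; weights = 0.1196, 0.1883, 0.1101, 0.1483, 0.1278, 0.1720, 0.1340.
Galbria: 0.1196×77.3 + 0.1883×60.1 + 0.1101×56.3 + 0.1483×37.1 + 0.1278×24.9 + 0.1720×20.9 + 0.1340×9.2 = 40.2699 per 10000.
Belmark: 0.1196×129.3 + 0.1883×68.9 + 0.1101×77.9 + 0.1483×58.9 + 0.1278×47.2 + 0.1720×30.6 + 0.1340×17.7 = 59.4129 per 10000.
Difference = 40.2699 − 59.4129 = -19.1431.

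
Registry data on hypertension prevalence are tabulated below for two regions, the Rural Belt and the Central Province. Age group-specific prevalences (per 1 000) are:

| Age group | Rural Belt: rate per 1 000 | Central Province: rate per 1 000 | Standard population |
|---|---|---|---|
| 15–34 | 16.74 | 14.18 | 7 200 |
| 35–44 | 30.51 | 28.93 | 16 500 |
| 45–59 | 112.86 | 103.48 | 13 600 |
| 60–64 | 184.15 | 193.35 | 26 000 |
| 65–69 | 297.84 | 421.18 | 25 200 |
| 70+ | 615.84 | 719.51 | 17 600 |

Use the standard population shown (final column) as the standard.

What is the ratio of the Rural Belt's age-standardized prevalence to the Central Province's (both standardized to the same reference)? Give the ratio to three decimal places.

Standard total = 106 100; weights = 0.0679, 0.1555, 0.1282, 0.2451, 0.2375, 0.1659.
The Rural Belt: 0.0679×16.74 + 0.1555×30.51 + 0.1282×112.86 + 0.2451×184.15 + 0.2375×297.84 + 0.1659×615.84 = 238.3703 per 1 000.
The Central Province: 0.0679×14.18 + 0.1555×28.93 + 0.1282×103.48 + 0.2451×193.35 + 0.2375×421.18 + 0.1659×719.51 = 285.4946 per 1 000.
Ratio = 238.3703 ÷ 285.4946 = 0.83494.

0.835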